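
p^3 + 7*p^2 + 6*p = p*(p + 1)*(p + 6)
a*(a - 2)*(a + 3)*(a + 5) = a^4 + 6*a^3 - a^2 - 30*a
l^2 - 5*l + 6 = (l - 3)*(l - 2)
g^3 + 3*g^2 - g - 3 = (g - 1)*(g + 1)*(g + 3)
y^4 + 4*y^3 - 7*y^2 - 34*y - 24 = (y - 3)*(y + 1)*(y + 2)*(y + 4)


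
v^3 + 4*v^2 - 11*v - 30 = (v - 3)*(v + 2)*(v + 5)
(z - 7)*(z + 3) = z^2 - 4*z - 21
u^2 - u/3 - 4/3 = (u - 4/3)*(u + 1)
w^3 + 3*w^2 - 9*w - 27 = (w - 3)*(w + 3)^2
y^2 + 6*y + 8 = (y + 2)*(y + 4)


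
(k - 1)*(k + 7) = k^2 + 6*k - 7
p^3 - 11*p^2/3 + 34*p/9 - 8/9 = (p - 2)*(p - 4/3)*(p - 1/3)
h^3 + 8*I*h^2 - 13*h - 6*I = (h + I)^2*(h + 6*I)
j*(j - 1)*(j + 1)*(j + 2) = j^4 + 2*j^3 - j^2 - 2*j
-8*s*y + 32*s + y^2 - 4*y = (-8*s + y)*(y - 4)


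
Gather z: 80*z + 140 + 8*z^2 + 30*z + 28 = 8*z^2 + 110*z + 168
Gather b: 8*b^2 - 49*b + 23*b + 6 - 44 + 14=8*b^2 - 26*b - 24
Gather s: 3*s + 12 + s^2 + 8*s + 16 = s^2 + 11*s + 28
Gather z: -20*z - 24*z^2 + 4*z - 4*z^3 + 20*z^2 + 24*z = -4*z^3 - 4*z^2 + 8*z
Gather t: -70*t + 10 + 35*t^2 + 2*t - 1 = 35*t^2 - 68*t + 9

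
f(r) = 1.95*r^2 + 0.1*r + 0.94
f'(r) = 3.9*r + 0.1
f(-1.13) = 3.32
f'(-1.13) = -4.31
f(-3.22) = 20.84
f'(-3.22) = -12.46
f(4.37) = 38.62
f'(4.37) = 17.14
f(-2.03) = 8.77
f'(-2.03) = -7.82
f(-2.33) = 11.29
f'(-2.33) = -8.99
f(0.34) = 1.20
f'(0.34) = 1.43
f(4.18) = 35.43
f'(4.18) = 16.40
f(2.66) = 15.00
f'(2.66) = 10.47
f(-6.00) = 70.54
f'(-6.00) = -23.30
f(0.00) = 0.94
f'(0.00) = 0.10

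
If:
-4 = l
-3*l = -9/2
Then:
No Solution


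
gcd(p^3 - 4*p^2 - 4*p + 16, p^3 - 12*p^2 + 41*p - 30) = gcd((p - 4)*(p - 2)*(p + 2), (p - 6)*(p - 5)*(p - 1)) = 1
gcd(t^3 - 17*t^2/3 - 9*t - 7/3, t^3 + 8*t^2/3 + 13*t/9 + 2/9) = t + 1/3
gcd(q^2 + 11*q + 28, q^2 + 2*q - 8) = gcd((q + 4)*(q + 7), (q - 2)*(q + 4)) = q + 4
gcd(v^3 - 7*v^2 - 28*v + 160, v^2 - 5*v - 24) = v - 8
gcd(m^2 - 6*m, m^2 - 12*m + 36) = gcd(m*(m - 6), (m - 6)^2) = m - 6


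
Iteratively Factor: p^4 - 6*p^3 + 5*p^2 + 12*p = (p - 3)*(p^3 - 3*p^2 - 4*p) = p*(p - 3)*(p^2 - 3*p - 4) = p*(p - 3)*(p + 1)*(p - 4)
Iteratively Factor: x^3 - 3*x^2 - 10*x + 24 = (x - 2)*(x^2 - x - 12) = (x - 2)*(x + 3)*(x - 4)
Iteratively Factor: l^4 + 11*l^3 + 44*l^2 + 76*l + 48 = (l + 4)*(l^3 + 7*l^2 + 16*l + 12) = (l + 3)*(l + 4)*(l^2 + 4*l + 4) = (l + 2)*(l + 3)*(l + 4)*(l + 2)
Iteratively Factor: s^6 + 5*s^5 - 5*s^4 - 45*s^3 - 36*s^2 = (s + 1)*(s^5 + 4*s^4 - 9*s^3 - 36*s^2) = (s - 3)*(s + 1)*(s^4 + 7*s^3 + 12*s^2) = (s - 3)*(s + 1)*(s + 3)*(s^3 + 4*s^2) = s*(s - 3)*(s + 1)*(s + 3)*(s^2 + 4*s) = s*(s - 3)*(s + 1)*(s + 3)*(s + 4)*(s)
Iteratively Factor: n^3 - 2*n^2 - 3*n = (n + 1)*(n^2 - 3*n) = n*(n + 1)*(n - 3)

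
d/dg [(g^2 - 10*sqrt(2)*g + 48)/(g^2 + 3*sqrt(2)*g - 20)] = (13*sqrt(2)*g^2 - 136*g + 56*sqrt(2))/(g^4 + 6*sqrt(2)*g^3 - 22*g^2 - 120*sqrt(2)*g + 400)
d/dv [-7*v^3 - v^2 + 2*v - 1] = -21*v^2 - 2*v + 2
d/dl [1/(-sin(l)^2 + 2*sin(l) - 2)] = 2*(sin(l) - 1)*cos(l)/(sin(l)^2 - 2*sin(l) + 2)^2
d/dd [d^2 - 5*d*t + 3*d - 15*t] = 2*d - 5*t + 3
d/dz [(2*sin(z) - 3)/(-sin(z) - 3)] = -9*cos(z)/(sin(z) + 3)^2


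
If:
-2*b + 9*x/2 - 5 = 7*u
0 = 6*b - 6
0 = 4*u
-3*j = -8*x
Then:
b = 1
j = 112/27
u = 0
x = 14/9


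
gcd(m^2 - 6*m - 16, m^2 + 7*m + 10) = m + 2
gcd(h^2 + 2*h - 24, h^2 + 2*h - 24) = h^2 + 2*h - 24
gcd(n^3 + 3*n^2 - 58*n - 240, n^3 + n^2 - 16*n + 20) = n + 5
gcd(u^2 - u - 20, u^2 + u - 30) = u - 5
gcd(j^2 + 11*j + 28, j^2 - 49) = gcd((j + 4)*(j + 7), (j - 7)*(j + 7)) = j + 7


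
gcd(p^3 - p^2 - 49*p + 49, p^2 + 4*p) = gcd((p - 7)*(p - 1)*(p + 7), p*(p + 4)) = 1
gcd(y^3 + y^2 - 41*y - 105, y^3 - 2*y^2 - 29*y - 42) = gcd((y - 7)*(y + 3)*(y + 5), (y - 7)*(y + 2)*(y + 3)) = y^2 - 4*y - 21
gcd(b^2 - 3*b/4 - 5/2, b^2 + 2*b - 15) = 1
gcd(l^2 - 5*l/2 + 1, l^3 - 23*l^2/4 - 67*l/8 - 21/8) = 1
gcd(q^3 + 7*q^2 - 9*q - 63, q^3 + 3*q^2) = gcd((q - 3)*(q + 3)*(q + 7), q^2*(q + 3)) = q + 3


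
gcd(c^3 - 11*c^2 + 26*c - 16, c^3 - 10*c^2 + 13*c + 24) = c - 8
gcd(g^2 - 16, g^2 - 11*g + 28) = g - 4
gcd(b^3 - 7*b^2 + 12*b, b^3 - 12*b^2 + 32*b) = b^2 - 4*b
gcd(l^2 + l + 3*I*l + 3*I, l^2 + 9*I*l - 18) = l + 3*I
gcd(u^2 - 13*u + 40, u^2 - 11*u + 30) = u - 5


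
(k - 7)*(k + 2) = k^2 - 5*k - 14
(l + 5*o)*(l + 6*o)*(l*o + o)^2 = l^4*o^2 + 11*l^3*o^3 + 2*l^3*o^2 + 30*l^2*o^4 + 22*l^2*o^3 + l^2*o^2 + 60*l*o^4 + 11*l*o^3 + 30*o^4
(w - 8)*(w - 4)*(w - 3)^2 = w^4 - 18*w^3 + 113*w^2 - 300*w + 288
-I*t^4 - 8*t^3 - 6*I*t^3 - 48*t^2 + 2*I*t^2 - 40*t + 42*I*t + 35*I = (t + 5)*(t - 7*I)*(t - I)*(-I*t - I)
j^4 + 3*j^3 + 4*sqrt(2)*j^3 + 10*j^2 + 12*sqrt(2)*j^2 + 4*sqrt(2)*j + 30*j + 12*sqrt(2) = (j + 3)*(j + sqrt(2))^2*(j + 2*sqrt(2))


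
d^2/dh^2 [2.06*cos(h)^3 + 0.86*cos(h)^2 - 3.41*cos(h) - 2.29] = 1.865*cos(h) - 1.72*cos(2*h) - 4.635*cos(3*h)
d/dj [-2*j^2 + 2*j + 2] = 2 - 4*j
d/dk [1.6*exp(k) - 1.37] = 1.6*exp(k)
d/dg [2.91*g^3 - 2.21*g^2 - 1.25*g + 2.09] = 8.73*g^2 - 4.42*g - 1.25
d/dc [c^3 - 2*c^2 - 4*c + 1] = 3*c^2 - 4*c - 4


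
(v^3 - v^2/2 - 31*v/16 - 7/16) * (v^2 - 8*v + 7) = v^5 - 17*v^4/2 + 145*v^3/16 + 185*v^2/16 - 161*v/16 - 49/16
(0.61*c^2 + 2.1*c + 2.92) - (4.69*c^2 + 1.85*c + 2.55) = -4.08*c^2 + 0.25*c + 0.37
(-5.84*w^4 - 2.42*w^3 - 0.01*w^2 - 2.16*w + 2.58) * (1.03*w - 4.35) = -6.0152*w^5 + 22.9114*w^4 + 10.5167*w^3 - 2.1813*w^2 + 12.0534*w - 11.223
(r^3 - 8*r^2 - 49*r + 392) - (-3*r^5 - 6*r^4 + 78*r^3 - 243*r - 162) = 3*r^5 + 6*r^4 - 77*r^3 - 8*r^2 + 194*r + 554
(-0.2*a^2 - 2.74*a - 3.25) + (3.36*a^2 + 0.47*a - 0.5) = 3.16*a^2 - 2.27*a - 3.75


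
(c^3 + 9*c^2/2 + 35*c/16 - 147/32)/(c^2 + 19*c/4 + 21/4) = (8*c^2 + 22*c - 21)/(8*(c + 3))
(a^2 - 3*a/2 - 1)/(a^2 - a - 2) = (a + 1/2)/(a + 1)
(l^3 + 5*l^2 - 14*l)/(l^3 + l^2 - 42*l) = (l - 2)/(l - 6)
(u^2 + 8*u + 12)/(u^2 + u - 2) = (u + 6)/(u - 1)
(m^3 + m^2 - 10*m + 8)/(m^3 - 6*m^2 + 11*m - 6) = (m + 4)/(m - 3)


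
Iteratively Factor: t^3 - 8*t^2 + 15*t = (t)*(t^2 - 8*t + 15) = t*(t - 3)*(t - 5)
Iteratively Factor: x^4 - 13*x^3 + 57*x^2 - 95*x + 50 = (x - 2)*(x^3 - 11*x^2 + 35*x - 25) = (x - 5)*(x - 2)*(x^2 - 6*x + 5) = (x - 5)*(x - 2)*(x - 1)*(x - 5)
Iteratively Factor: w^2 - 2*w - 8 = (w - 4)*(w + 2)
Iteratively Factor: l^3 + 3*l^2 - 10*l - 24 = (l + 4)*(l^2 - l - 6) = (l + 2)*(l + 4)*(l - 3)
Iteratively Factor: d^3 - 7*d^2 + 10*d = (d - 5)*(d^2 - 2*d) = d*(d - 5)*(d - 2)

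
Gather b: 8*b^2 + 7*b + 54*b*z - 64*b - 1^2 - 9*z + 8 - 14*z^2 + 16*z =8*b^2 + b*(54*z - 57) - 14*z^2 + 7*z + 7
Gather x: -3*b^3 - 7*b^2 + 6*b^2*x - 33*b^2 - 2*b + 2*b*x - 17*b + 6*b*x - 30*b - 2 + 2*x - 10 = -3*b^3 - 40*b^2 - 49*b + x*(6*b^2 + 8*b + 2) - 12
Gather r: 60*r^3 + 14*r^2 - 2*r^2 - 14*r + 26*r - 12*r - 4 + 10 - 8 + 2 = 60*r^3 + 12*r^2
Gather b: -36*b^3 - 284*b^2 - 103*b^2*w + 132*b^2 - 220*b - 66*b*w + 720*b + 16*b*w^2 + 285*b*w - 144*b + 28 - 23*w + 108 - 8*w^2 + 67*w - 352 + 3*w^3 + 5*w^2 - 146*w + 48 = -36*b^3 + b^2*(-103*w - 152) + b*(16*w^2 + 219*w + 356) + 3*w^3 - 3*w^2 - 102*w - 168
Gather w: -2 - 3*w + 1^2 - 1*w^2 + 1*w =-w^2 - 2*w - 1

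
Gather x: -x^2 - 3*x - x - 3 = -x^2 - 4*x - 3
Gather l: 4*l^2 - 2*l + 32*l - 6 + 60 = 4*l^2 + 30*l + 54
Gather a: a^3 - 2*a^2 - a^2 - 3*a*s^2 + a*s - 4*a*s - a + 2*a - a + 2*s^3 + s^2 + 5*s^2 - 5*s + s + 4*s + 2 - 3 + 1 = a^3 - 3*a^2 + a*(-3*s^2 - 3*s) + 2*s^3 + 6*s^2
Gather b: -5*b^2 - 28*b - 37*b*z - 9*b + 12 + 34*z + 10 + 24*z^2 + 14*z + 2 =-5*b^2 + b*(-37*z - 37) + 24*z^2 + 48*z + 24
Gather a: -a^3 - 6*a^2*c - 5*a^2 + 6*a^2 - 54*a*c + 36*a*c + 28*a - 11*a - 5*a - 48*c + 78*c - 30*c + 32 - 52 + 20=-a^3 + a^2*(1 - 6*c) + a*(12 - 18*c)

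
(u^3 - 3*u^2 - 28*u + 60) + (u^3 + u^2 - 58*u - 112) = 2*u^3 - 2*u^2 - 86*u - 52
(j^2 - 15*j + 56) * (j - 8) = j^3 - 23*j^2 + 176*j - 448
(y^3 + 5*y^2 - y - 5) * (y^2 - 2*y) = y^5 + 3*y^4 - 11*y^3 - 3*y^2 + 10*y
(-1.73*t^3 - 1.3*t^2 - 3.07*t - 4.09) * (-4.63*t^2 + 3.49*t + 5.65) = 8.0099*t^5 - 0.0186999999999999*t^4 - 0.0974000000000022*t^3 + 0.877399999999998*t^2 - 31.6196*t - 23.1085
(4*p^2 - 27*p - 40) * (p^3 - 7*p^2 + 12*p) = 4*p^5 - 55*p^4 + 197*p^3 - 44*p^2 - 480*p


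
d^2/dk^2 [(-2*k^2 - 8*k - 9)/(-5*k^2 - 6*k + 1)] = 2*(140*k^3 + 705*k^2 + 930*k + 419)/(125*k^6 + 450*k^5 + 465*k^4 + 36*k^3 - 93*k^2 + 18*k - 1)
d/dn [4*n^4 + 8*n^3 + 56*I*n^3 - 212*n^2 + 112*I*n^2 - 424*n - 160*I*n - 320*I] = 16*n^3 + n^2*(24 + 168*I) + n*(-424 + 224*I) - 424 - 160*I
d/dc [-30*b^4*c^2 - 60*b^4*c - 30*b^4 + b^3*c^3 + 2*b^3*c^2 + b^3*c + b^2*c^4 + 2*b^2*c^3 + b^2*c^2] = b^2*(-60*b^2*c - 60*b^2 + 3*b*c^2 + 4*b*c + b + 4*c^3 + 6*c^2 + 2*c)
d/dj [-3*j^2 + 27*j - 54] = 27 - 6*j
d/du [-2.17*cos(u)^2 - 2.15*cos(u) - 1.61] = (4.34*cos(u) + 2.15)*sin(u)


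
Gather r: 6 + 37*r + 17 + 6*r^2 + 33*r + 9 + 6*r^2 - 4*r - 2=12*r^2 + 66*r + 30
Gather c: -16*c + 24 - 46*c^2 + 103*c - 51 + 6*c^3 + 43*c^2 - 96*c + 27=6*c^3 - 3*c^2 - 9*c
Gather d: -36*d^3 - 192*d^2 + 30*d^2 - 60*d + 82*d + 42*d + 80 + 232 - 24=-36*d^3 - 162*d^2 + 64*d + 288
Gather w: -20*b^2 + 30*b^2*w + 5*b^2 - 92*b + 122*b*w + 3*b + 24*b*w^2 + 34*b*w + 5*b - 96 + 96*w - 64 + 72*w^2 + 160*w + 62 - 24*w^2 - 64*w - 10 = -15*b^2 - 84*b + w^2*(24*b + 48) + w*(30*b^2 + 156*b + 192) - 108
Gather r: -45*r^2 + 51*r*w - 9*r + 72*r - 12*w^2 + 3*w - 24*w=-45*r^2 + r*(51*w + 63) - 12*w^2 - 21*w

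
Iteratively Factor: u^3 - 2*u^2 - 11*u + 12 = (u - 4)*(u^2 + 2*u - 3) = (u - 4)*(u + 3)*(u - 1)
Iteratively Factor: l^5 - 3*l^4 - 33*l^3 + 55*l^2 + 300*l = (l - 5)*(l^4 + 2*l^3 - 23*l^2 - 60*l) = (l - 5)*(l + 3)*(l^3 - l^2 - 20*l) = (l - 5)*(l + 3)*(l + 4)*(l^2 - 5*l) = l*(l - 5)*(l + 3)*(l + 4)*(l - 5)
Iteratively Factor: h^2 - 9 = (h + 3)*(h - 3)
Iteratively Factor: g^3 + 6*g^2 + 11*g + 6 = (g + 1)*(g^2 + 5*g + 6) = (g + 1)*(g + 3)*(g + 2)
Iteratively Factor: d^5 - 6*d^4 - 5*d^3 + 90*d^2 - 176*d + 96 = (d - 4)*(d^4 - 2*d^3 - 13*d^2 + 38*d - 24) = (d - 4)*(d - 2)*(d^3 - 13*d + 12) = (d - 4)*(d - 3)*(d - 2)*(d^2 + 3*d - 4) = (d - 4)*(d - 3)*(d - 2)*(d + 4)*(d - 1)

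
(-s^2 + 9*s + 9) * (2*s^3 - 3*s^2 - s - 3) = -2*s^5 + 21*s^4 - 8*s^3 - 33*s^2 - 36*s - 27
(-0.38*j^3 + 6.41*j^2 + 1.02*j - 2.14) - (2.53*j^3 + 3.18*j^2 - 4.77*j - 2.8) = -2.91*j^3 + 3.23*j^2 + 5.79*j + 0.66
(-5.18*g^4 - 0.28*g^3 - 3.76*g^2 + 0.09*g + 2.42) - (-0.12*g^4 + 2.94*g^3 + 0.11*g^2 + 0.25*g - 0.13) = -5.06*g^4 - 3.22*g^3 - 3.87*g^2 - 0.16*g + 2.55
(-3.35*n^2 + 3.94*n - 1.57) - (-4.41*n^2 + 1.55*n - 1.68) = 1.06*n^2 + 2.39*n + 0.11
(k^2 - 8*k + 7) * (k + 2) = k^3 - 6*k^2 - 9*k + 14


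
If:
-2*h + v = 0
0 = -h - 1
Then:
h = -1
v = -2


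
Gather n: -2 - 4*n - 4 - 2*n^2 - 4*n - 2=-2*n^2 - 8*n - 8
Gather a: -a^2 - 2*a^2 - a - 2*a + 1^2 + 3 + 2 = -3*a^2 - 3*a + 6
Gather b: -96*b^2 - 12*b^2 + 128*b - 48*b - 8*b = -108*b^2 + 72*b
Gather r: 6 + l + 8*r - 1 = l + 8*r + 5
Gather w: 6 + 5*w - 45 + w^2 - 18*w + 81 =w^2 - 13*w + 42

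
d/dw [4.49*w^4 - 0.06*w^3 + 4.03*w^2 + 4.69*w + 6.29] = 17.96*w^3 - 0.18*w^2 + 8.06*w + 4.69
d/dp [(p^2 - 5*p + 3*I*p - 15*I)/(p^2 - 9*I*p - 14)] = (p^2*(5 - 12*I) + p*(-28 + 30*I) + 205 - 42*I)/(p^4 - 18*I*p^3 - 109*p^2 + 252*I*p + 196)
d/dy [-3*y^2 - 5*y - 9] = -6*y - 5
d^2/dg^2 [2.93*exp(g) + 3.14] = 2.93*exp(g)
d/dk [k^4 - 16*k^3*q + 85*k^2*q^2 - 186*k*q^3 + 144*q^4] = 4*k^3 - 48*k^2*q + 170*k*q^2 - 186*q^3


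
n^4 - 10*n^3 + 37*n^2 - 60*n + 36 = (n - 3)^2*(n - 2)^2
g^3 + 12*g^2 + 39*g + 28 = (g + 1)*(g + 4)*(g + 7)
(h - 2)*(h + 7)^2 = h^3 + 12*h^2 + 21*h - 98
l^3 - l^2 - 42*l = l*(l - 7)*(l + 6)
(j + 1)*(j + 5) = j^2 + 6*j + 5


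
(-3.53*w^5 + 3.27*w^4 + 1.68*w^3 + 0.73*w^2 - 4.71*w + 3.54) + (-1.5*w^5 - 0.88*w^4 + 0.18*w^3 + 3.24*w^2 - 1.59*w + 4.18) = -5.03*w^5 + 2.39*w^4 + 1.86*w^3 + 3.97*w^2 - 6.3*w + 7.72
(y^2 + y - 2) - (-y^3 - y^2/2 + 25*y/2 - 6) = y^3 + 3*y^2/2 - 23*y/2 + 4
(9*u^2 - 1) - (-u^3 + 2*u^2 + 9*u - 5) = u^3 + 7*u^2 - 9*u + 4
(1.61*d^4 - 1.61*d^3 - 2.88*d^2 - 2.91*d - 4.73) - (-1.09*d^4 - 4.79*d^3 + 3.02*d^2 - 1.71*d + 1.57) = 2.7*d^4 + 3.18*d^3 - 5.9*d^2 - 1.2*d - 6.3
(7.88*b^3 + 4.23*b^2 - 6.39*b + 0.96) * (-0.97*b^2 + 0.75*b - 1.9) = -7.6436*b^5 + 1.8069*b^4 - 5.6012*b^3 - 13.7607*b^2 + 12.861*b - 1.824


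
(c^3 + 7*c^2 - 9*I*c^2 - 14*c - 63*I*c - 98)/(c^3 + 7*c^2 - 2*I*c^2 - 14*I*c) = (c - 7*I)/c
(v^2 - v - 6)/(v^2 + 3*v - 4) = (v^2 - v - 6)/(v^2 + 3*v - 4)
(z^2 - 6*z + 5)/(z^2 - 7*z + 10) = (z - 1)/(z - 2)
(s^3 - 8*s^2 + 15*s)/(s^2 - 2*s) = (s^2 - 8*s + 15)/(s - 2)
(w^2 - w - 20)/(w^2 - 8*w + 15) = (w + 4)/(w - 3)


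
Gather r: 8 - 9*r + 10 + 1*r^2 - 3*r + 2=r^2 - 12*r + 20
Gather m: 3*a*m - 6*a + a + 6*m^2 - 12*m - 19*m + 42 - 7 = -5*a + 6*m^2 + m*(3*a - 31) + 35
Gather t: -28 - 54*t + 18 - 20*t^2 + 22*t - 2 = -20*t^2 - 32*t - 12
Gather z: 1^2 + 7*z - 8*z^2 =-8*z^2 + 7*z + 1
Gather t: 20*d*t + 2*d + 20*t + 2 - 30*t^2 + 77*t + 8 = 2*d - 30*t^2 + t*(20*d + 97) + 10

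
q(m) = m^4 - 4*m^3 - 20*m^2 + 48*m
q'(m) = 4*m^3 - 12*m^2 - 40*m + 48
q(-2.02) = -128.95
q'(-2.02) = 46.87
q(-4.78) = 272.50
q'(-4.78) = -471.84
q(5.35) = -108.92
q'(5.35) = 103.05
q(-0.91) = -56.54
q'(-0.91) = 71.45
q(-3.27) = -116.62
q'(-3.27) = -89.38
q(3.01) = -63.72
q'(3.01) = -72.04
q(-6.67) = 1956.29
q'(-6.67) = -1406.03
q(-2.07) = -131.22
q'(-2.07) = 43.90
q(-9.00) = 7425.00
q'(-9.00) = -3480.00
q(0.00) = 0.00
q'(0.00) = 48.00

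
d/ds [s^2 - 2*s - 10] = 2*s - 2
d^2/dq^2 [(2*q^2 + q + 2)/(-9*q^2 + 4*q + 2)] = 2*(-153*q^3 - 594*q^2 + 162*q - 68)/(729*q^6 - 972*q^5 - 54*q^4 + 368*q^3 + 12*q^2 - 48*q - 8)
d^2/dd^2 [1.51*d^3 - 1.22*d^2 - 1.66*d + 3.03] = 9.06*d - 2.44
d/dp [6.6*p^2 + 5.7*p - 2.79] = 13.2*p + 5.7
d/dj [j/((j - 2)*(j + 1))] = (-j^2 - 2)/(j^4 - 2*j^3 - 3*j^2 + 4*j + 4)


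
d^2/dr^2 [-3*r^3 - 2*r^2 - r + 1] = -18*r - 4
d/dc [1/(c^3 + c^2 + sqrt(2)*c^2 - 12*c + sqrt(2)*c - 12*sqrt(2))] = (-3*c^2 - 2*sqrt(2)*c - 2*c - sqrt(2) + 12)/(c^3 + c^2 + sqrt(2)*c^2 - 12*c + sqrt(2)*c - 12*sqrt(2))^2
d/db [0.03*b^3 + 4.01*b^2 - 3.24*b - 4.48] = 0.09*b^2 + 8.02*b - 3.24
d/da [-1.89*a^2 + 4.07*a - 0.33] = 4.07 - 3.78*a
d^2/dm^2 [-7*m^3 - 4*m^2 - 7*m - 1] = -42*m - 8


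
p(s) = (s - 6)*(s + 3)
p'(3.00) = 3.00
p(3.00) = -18.00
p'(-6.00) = -15.00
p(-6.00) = 36.00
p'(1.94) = 0.88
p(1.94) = -20.06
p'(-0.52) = -4.04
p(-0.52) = -16.17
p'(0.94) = -1.12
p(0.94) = -19.94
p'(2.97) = 2.94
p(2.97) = -18.09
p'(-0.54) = -4.08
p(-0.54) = -16.09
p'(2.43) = 1.86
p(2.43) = -19.39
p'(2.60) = 2.20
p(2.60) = -19.04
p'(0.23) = -2.54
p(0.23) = -18.64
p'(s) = 2*s - 3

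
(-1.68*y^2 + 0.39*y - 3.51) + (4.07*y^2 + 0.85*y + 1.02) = 2.39*y^2 + 1.24*y - 2.49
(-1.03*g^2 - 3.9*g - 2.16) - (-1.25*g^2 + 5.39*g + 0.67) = 0.22*g^2 - 9.29*g - 2.83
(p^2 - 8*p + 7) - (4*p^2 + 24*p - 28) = -3*p^2 - 32*p + 35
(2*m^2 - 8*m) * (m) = 2*m^3 - 8*m^2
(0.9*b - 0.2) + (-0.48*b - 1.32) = 0.42*b - 1.52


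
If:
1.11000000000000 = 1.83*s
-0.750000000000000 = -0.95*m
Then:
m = 0.79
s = 0.61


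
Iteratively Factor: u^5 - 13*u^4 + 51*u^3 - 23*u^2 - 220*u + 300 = (u - 3)*(u^4 - 10*u^3 + 21*u^2 + 40*u - 100) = (u - 3)*(u - 2)*(u^3 - 8*u^2 + 5*u + 50) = (u - 5)*(u - 3)*(u - 2)*(u^2 - 3*u - 10) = (u - 5)*(u - 3)*(u - 2)*(u + 2)*(u - 5)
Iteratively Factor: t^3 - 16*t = (t)*(t^2 - 16) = t*(t + 4)*(t - 4)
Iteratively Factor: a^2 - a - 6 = (a - 3)*(a + 2)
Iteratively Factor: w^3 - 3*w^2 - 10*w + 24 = (w - 2)*(w^2 - w - 12) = (w - 4)*(w - 2)*(w + 3)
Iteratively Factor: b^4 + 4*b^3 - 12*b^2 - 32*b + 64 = (b - 2)*(b^3 + 6*b^2 - 32) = (b - 2)*(b + 4)*(b^2 + 2*b - 8) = (b - 2)^2*(b + 4)*(b + 4)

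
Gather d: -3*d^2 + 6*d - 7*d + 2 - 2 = -3*d^2 - d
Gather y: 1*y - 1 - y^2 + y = -y^2 + 2*y - 1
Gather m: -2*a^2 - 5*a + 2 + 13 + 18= -2*a^2 - 5*a + 33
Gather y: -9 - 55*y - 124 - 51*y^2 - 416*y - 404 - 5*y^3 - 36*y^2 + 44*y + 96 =-5*y^3 - 87*y^2 - 427*y - 441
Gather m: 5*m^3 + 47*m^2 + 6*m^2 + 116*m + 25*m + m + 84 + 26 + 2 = 5*m^3 + 53*m^2 + 142*m + 112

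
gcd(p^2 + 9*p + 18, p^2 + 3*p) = p + 3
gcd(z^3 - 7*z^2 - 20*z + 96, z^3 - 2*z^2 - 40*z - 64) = z^2 - 4*z - 32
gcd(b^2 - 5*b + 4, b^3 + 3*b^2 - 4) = b - 1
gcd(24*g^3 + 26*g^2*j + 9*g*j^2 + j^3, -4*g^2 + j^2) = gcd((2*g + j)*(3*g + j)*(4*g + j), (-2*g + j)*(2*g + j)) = 2*g + j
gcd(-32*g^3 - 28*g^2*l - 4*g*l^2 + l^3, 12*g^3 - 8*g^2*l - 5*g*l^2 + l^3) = 2*g + l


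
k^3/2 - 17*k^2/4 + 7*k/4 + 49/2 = (k/2 + 1)*(k - 7)*(k - 7/2)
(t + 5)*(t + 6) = t^2 + 11*t + 30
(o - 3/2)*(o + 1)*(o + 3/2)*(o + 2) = o^4 + 3*o^3 - o^2/4 - 27*o/4 - 9/2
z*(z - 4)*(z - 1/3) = z^3 - 13*z^2/3 + 4*z/3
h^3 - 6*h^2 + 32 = (h - 4)^2*(h + 2)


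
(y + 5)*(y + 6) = y^2 + 11*y + 30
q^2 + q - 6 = (q - 2)*(q + 3)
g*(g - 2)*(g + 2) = g^3 - 4*g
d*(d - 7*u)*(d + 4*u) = d^3 - 3*d^2*u - 28*d*u^2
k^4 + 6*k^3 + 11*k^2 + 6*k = k*(k + 1)*(k + 2)*(k + 3)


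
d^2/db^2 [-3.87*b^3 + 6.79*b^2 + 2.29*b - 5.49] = 13.58 - 23.22*b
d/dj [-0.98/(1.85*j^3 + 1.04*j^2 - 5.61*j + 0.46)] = (5.439*j^2 + 2.0384*j - 5.4978)/(1.85*j^3 + 1.04*j^2 - 5.61*j + 0.46)^2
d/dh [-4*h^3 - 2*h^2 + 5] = 4*h*(-3*h - 1)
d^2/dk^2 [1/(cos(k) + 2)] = (sin(k)^2 + 2*cos(k) + 1)/(cos(k) + 2)^3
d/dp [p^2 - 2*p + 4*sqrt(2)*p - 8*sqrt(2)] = 2*p - 2 + 4*sqrt(2)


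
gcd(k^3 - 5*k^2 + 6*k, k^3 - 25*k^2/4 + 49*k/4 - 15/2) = k^2 - 5*k + 6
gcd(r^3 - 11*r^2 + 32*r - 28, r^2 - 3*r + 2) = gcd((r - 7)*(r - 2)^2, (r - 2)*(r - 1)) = r - 2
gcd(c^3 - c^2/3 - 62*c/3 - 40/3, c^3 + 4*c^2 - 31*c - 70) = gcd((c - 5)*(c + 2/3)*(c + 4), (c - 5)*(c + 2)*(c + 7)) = c - 5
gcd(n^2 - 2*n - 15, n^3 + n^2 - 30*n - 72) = n + 3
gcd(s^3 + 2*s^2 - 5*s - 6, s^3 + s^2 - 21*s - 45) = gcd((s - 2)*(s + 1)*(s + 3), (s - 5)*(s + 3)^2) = s + 3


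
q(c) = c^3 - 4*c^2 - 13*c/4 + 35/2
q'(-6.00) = 152.75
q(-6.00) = -323.00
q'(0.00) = -3.25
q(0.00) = 17.50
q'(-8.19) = 263.50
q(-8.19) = -773.54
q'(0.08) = -3.87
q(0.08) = 17.21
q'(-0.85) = 5.72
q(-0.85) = 16.76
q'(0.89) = -7.99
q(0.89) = 12.14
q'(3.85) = 10.42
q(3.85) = 2.76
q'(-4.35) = 88.32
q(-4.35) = -126.37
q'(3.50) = 5.50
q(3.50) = 0.00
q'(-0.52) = 1.72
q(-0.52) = 17.97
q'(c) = 3*c^2 - 8*c - 13/4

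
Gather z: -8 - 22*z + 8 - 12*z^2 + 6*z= -12*z^2 - 16*z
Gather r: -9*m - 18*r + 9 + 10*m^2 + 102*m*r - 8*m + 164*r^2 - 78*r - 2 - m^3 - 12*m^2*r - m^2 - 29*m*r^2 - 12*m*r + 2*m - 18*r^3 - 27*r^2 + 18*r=-m^3 + 9*m^2 - 15*m - 18*r^3 + r^2*(137 - 29*m) + r*(-12*m^2 + 90*m - 78) + 7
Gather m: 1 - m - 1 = -m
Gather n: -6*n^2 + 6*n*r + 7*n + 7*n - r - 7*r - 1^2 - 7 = -6*n^2 + n*(6*r + 14) - 8*r - 8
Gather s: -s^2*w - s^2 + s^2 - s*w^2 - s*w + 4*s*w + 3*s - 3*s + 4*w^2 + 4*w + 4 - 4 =-s^2*w + s*(-w^2 + 3*w) + 4*w^2 + 4*w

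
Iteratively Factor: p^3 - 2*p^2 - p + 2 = (p - 1)*(p^2 - p - 2) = (p - 1)*(p + 1)*(p - 2)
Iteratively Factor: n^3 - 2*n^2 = (n)*(n^2 - 2*n) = n*(n - 2)*(n)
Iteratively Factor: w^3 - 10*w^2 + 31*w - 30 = (w - 5)*(w^2 - 5*w + 6) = (w - 5)*(w - 2)*(w - 3)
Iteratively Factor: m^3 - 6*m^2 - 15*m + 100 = (m + 4)*(m^2 - 10*m + 25) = (m - 5)*(m + 4)*(m - 5)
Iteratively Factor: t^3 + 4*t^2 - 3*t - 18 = (t + 3)*(t^2 + t - 6) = (t + 3)^2*(t - 2)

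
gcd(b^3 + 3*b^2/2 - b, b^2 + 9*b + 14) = b + 2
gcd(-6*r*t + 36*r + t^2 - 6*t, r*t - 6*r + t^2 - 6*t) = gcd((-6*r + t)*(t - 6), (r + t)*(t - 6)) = t - 6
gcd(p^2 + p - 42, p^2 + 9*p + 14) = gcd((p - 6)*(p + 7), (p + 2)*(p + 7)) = p + 7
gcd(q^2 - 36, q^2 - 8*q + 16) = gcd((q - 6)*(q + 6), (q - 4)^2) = 1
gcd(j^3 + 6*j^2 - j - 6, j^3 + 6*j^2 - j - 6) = j^3 + 6*j^2 - j - 6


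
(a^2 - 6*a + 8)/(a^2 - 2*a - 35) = (-a^2 + 6*a - 8)/(-a^2 + 2*a + 35)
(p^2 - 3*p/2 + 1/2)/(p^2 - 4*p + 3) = (p - 1/2)/(p - 3)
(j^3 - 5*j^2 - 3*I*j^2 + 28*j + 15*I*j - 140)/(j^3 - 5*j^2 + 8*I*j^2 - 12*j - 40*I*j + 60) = (j^2 - 3*I*j + 28)/(j^2 + 8*I*j - 12)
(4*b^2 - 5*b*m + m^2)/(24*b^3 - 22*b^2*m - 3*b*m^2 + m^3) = (4*b - m)/(24*b^2 + 2*b*m - m^2)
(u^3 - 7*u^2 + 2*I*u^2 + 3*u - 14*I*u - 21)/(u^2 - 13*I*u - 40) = (u^3 + u^2*(-7 + 2*I) + u*(3 - 14*I) - 21)/(u^2 - 13*I*u - 40)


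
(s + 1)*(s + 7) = s^2 + 8*s + 7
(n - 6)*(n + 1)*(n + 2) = n^3 - 3*n^2 - 16*n - 12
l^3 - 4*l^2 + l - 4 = (l - 4)*(l - I)*(l + I)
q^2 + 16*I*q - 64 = (q + 8*I)^2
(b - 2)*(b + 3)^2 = b^3 + 4*b^2 - 3*b - 18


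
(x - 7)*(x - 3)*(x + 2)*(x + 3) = x^4 - 5*x^3 - 23*x^2 + 45*x + 126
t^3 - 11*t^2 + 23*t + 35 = (t - 7)*(t - 5)*(t + 1)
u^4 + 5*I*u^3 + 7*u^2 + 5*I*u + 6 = (u - I)^2*(u + I)*(u + 6*I)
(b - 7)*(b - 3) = b^2 - 10*b + 21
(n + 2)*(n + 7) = n^2 + 9*n + 14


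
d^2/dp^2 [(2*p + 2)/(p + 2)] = -4/(p + 2)^3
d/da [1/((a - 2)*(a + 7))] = (-2*a - 5)/(a^4 + 10*a^3 - 3*a^2 - 140*a + 196)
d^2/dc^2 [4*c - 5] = 0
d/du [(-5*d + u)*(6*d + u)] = d + 2*u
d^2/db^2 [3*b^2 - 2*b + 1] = 6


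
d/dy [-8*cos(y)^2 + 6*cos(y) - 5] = 2*(8*cos(y) - 3)*sin(y)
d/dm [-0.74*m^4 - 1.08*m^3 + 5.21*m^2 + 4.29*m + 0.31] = -2.96*m^3 - 3.24*m^2 + 10.42*m + 4.29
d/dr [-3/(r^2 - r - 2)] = 3*(2*r - 1)/(-r^2 + r + 2)^2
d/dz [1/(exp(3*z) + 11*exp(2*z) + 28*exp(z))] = (-3*exp(2*z) - 22*exp(z) - 28)*exp(-z)/(exp(2*z) + 11*exp(z) + 28)^2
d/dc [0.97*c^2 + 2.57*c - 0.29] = 1.94*c + 2.57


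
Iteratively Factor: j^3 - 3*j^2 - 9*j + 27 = (j - 3)*(j^2 - 9) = (j - 3)*(j + 3)*(j - 3)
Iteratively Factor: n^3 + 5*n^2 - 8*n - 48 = (n + 4)*(n^2 + n - 12) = (n - 3)*(n + 4)*(n + 4)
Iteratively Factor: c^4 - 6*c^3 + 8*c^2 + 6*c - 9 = (c - 3)*(c^3 - 3*c^2 - c + 3) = (c - 3)^2*(c^2 - 1) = (c - 3)^2*(c - 1)*(c + 1)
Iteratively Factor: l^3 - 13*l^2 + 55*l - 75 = (l - 3)*(l^2 - 10*l + 25) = (l - 5)*(l - 3)*(l - 5)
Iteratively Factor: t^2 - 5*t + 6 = (t - 2)*(t - 3)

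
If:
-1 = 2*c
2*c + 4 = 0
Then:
No Solution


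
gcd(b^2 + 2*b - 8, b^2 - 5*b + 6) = b - 2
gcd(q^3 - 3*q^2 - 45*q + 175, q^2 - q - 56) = q + 7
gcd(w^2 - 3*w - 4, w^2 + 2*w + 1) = w + 1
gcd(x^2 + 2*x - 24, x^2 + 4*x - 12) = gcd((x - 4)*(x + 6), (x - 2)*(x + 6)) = x + 6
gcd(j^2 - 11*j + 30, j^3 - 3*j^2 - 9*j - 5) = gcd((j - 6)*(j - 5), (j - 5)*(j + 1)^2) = j - 5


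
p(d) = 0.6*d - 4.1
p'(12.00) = 0.60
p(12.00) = 3.10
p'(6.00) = 0.60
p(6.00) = -0.50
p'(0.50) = 0.60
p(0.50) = -3.80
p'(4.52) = 0.60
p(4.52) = -1.39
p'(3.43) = 0.60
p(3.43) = -2.04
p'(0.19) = 0.60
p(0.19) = -3.99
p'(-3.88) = 0.60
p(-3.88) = -6.43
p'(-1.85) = 0.60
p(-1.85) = -5.21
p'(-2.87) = 0.60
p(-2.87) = -5.82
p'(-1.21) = 0.60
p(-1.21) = -4.83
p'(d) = 0.600000000000000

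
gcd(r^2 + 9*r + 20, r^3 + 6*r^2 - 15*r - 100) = r + 5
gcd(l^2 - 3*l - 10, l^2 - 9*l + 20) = l - 5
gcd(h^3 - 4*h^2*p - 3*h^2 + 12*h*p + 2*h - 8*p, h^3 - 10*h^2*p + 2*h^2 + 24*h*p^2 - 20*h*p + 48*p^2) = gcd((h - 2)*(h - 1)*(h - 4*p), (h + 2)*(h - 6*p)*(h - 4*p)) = -h + 4*p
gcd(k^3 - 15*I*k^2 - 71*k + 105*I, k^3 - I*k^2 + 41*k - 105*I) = k^2 - 8*I*k - 15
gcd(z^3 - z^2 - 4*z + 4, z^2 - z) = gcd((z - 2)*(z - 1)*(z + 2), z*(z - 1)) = z - 1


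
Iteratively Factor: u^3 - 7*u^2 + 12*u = (u)*(u^2 - 7*u + 12) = u*(u - 3)*(u - 4)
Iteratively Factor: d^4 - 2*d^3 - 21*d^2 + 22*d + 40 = (d - 5)*(d^3 + 3*d^2 - 6*d - 8) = (d - 5)*(d + 1)*(d^2 + 2*d - 8) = (d - 5)*(d + 1)*(d + 4)*(d - 2)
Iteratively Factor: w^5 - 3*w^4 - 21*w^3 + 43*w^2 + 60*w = (w)*(w^4 - 3*w^3 - 21*w^2 + 43*w + 60) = w*(w + 4)*(w^3 - 7*w^2 + 7*w + 15) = w*(w - 5)*(w + 4)*(w^2 - 2*w - 3) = w*(w - 5)*(w + 1)*(w + 4)*(w - 3)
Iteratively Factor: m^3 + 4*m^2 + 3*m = (m + 3)*(m^2 + m) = m*(m + 3)*(m + 1)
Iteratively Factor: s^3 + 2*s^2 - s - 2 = (s - 1)*(s^2 + 3*s + 2) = (s - 1)*(s + 1)*(s + 2)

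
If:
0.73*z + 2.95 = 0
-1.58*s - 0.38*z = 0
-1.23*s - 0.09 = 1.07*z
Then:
No Solution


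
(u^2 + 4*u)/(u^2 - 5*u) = (u + 4)/(u - 5)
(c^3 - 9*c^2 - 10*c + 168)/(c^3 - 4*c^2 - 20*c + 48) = (c - 7)/(c - 2)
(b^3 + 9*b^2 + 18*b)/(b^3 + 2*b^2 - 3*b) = (b + 6)/(b - 1)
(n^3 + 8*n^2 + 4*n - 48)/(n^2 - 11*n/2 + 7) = 2*(n^2 + 10*n + 24)/(2*n - 7)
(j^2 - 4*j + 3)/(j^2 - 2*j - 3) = (j - 1)/(j + 1)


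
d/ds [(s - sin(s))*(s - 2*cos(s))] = (s - sin(s))*(2*sin(s) + 1) - (s - 2*cos(s))*(cos(s) - 1)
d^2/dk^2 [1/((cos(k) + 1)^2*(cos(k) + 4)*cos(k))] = 2*(-122*(1 - cos(k)^2)^2/cos(k)^3 + 10*sin(k)^6/cos(k)^3 + 2*cos(k)^3 - 53*cos(k)^2 + 76*tan(k)^2 + 108 - 75/cos(k) + 128/cos(k)^3)/((cos(k) + 1)^4*(cos(k) + 4)^3)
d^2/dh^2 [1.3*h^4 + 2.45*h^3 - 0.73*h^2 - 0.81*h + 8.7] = 15.6*h^2 + 14.7*h - 1.46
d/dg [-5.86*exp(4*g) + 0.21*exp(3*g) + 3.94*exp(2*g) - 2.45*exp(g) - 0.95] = (-23.44*exp(3*g) + 0.63*exp(2*g) + 7.88*exp(g) - 2.45)*exp(g)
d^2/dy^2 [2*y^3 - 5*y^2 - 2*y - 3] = 12*y - 10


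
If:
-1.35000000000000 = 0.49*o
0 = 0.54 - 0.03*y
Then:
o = -2.76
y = 18.00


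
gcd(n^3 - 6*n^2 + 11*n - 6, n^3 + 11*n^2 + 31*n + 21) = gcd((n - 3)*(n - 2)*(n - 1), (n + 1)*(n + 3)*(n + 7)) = 1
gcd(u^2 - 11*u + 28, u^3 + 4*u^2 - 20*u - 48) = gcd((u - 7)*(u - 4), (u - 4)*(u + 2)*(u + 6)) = u - 4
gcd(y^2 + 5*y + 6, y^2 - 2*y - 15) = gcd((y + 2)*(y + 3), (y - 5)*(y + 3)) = y + 3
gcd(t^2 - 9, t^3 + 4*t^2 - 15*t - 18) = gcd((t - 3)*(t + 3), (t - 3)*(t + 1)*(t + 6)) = t - 3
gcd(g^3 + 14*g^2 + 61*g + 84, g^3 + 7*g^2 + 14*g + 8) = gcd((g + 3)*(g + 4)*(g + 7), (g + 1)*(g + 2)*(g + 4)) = g + 4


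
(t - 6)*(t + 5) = t^2 - t - 30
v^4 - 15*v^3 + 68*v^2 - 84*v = v*(v - 7)*(v - 6)*(v - 2)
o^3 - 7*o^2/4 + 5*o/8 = o*(o - 5/4)*(o - 1/2)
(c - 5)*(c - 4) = c^2 - 9*c + 20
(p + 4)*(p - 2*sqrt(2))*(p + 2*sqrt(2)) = p^3 + 4*p^2 - 8*p - 32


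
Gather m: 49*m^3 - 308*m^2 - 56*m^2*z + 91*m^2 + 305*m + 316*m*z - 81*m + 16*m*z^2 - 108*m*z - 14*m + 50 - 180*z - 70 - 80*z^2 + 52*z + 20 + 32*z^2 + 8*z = 49*m^3 + m^2*(-56*z - 217) + m*(16*z^2 + 208*z + 210) - 48*z^2 - 120*z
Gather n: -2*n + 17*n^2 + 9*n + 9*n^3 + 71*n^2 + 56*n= 9*n^3 + 88*n^2 + 63*n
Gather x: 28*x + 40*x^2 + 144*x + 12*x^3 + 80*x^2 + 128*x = 12*x^3 + 120*x^2 + 300*x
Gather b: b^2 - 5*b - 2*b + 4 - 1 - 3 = b^2 - 7*b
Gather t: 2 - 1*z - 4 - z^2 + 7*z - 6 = -z^2 + 6*z - 8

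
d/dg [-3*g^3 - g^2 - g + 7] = -9*g^2 - 2*g - 1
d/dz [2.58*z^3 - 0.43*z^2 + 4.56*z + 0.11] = 7.74*z^2 - 0.86*z + 4.56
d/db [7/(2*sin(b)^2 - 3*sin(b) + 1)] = 7*(3 - 4*sin(b))*cos(b)/(2*sin(b)^2 - 3*sin(b) + 1)^2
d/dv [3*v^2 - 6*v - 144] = 6*v - 6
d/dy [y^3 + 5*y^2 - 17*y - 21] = 3*y^2 + 10*y - 17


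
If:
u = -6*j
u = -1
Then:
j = 1/6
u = -1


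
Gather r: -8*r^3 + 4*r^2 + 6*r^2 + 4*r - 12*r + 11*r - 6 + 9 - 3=-8*r^3 + 10*r^2 + 3*r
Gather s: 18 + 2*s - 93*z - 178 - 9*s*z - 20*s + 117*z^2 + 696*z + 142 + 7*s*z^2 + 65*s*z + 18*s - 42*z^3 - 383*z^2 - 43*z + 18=s*(7*z^2 + 56*z) - 42*z^3 - 266*z^2 + 560*z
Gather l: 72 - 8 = 64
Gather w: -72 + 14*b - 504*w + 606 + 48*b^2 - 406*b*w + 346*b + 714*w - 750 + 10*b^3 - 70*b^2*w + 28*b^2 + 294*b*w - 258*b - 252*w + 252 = 10*b^3 + 76*b^2 + 102*b + w*(-70*b^2 - 112*b - 42) + 36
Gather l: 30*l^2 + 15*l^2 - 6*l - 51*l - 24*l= 45*l^2 - 81*l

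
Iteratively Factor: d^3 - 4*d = (d - 2)*(d^2 + 2*d) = (d - 2)*(d + 2)*(d)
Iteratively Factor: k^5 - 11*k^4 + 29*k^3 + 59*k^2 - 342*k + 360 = (k - 5)*(k^4 - 6*k^3 - k^2 + 54*k - 72) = (k - 5)*(k - 2)*(k^3 - 4*k^2 - 9*k + 36) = (k - 5)*(k - 2)*(k + 3)*(k^2 - 7*k + 12) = (k - 5)*(k - 4)*(k - 2)*(k + 3)*(k - 3)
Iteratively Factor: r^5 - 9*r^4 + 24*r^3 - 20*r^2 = (r - 5)*(r^4 - 4*r^3 + 4*r^2) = (r - 5)*(r - 2)*(r^3 - 2*r^2) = (r - 5)*(r - 2)^2*(r^2) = r*(r - 5)*(r - 2)^2*(r)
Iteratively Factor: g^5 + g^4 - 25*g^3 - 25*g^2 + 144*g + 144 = (g + 4)*(g^4 - 3*g^3 - 13*g^2 + 27*g + 36) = (g + 3)*(g + 4)*(g^3 - 6*g^2 + 5*g + 12) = (g - 3)*(g + 3)*(g + 4)*(g^2 - 3*g - 4) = (g - 3)*(g + 1)*(g + 3)*(g + 4)*(g - 4)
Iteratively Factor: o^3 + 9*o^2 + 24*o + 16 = (o + 4)*(o^2 + 5*o + 4) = (o + 1)*(o + 4)*(o + 4)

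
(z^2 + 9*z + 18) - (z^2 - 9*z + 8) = 18*z + 10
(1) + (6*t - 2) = 6*t - 1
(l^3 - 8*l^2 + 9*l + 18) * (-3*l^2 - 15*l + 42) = -3*l^5 + 9*l^4 + 135*l^3 - 525*l^2 + 108*l + 756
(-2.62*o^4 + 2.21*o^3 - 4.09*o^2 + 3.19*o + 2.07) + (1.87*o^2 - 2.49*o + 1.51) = -2.62*o^4 + 2.21*o^3 - 2.22*o^2 + 0.7*o + 3.58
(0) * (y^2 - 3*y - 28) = 0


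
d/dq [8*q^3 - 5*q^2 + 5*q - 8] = 24*q^2 - 10*q + 5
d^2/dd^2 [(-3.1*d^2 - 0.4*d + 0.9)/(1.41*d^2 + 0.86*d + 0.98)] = (5.92764*d^3 + 36.43722*d^2 + 9.86436*d - 6.4362)/(2.803221*d^6 + 5.129298*d^5 + 8.973522*d^4 + 7.766144*d^3 + 6.236916*d^2 + 2.477832*d + 0.941192)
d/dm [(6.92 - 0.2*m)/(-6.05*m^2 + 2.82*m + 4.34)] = (-1.21*m^2 + 83.732*m - 20.3824)/(36.6025*m^4 - 34.122*m^3 - 44.5616*m^2 + 24.4776*m + 18.8356)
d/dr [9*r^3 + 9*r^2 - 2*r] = 27*r^2 + 18*r - 2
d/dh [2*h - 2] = 2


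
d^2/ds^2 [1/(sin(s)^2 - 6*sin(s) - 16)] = 2*(-2*sin(s)^4 + 9*sin(s)^3 - 47*sin(s)^2 + 30*sin(s) + 52)/((sin(s) - 8)^3*(sin(s) + 2)^3)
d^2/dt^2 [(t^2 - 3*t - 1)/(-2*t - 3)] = -46/(8*t^3 + 36*t^2 + 54*t + 27)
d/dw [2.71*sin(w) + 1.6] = 2.71*cos(w)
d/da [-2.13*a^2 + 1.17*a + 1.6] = 1.17 - 4.26*a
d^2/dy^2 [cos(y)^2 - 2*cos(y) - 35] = 2*cos(y) - 2*cos(2*y)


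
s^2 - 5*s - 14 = (s - 7)*(s + 2)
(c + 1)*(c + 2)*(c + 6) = c^3 + 9*c^2 + 20*c + 12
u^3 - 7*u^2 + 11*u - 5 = (u - 5)*(u - 1)^2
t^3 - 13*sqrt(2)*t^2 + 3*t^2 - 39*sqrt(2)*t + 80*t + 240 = (t + 3)*(t - 8*sqrt(2))*(t - 5*sqrt(2))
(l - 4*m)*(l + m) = l^2 - 3*l*m - 4*m^2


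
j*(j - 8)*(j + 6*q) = j^3 + 6*j^2*q - 8*j^2 - 48*j*q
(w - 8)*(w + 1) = w^2 - 7*w - 8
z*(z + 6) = z^2 + 6*z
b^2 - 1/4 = (b - 1/2)*(b + 1/2)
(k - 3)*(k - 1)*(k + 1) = k^3 - 3*k^2 - k + 3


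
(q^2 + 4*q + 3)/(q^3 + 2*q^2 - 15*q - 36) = (q + 1)/(q^2 - q - 12)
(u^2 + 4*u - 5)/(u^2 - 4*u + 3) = (u + 5)/(u - 3)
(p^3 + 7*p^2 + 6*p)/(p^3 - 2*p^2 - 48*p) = (p + 1)/(p - 8)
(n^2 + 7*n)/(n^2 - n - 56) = n/(n - 8)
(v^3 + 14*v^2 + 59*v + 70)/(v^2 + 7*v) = v + 7 + 10/v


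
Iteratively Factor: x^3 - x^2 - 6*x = (x)*(x^2 - x - 6) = x*(x - 3)*(x + 2)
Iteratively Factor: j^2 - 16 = (j - 4)*(j + 4)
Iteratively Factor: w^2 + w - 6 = (w - 2)*(w + 3)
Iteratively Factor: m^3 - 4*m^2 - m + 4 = (m - 4)*(m^2 - 1) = (m - 4)*(m - 1)*(m + 1)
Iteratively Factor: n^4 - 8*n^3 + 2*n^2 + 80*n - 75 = (n - 5)*(n^3 - 3*n^2 - 13*n + 15) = (n - 5)*(n + 3)*(n^2 - 6*n + 5) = (n - 5)*(n - 1)*(n + 3)*(n - 5)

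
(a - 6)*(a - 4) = a^2 - 10*a + 24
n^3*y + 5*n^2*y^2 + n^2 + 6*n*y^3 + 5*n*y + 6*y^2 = (n + 2*y)*(n + 3*y)*(n*y + 1)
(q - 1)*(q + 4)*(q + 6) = q^3 + 9*q^2 + 14*q - 24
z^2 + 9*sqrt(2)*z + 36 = (z + 3*sqrt(2))*(z + 6*sqrt(2))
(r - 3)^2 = r^2 - 6*r + 9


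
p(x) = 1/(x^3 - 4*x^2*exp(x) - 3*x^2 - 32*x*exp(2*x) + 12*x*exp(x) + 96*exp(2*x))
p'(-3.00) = -0.01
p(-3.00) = -0.02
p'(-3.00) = -0.01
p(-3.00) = -0.02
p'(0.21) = -0.01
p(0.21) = 0.01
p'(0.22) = -0.01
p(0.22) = 0.01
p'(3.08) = 0.01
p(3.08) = -0.00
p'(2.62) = 0.00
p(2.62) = 0.00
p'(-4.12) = -0.00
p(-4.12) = -0.01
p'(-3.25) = -0.01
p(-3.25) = -0.01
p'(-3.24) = -0.01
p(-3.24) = -0.01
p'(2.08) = -0.00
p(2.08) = 0.00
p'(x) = (4*x^2*exp(x) - 3*x^2 + 64*x*exp(2*x) - 4*x*exp(x) + 6*x - 160*exp(2*x) - 12*exp(x))/(x^3 - 4*x^2*exp(x) - 3*x^2 - 32*x*exp(2*x) + 12*x*exp(x) + 96*exp(2*x))^2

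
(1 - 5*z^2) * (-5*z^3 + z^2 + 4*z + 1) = 25*z^5 - 5*z^4 - 25*z^3 - 4*z^2 + 4*z + 1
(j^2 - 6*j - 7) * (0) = 0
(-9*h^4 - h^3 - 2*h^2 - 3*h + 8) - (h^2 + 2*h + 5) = -9*h^4 - h^3 - 3*h^2 - 5*h + 3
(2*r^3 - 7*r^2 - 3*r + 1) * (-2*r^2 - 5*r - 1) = -4*r^5 + 4*r^4 + 39*r^3 + 20*r^2 - 2*r - 1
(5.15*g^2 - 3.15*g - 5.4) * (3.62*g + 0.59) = 18.643*g^3 - 8.3645*g^2 - 21.4065*g - 3.186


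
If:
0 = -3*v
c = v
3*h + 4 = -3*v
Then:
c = 0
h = -4/3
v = 0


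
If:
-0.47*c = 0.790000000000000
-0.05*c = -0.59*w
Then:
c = -1.68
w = -0.14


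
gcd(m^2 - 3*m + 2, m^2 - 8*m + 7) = m - 1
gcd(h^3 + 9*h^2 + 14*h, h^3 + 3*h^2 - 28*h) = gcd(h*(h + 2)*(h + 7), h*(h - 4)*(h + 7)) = h^2 + 7*h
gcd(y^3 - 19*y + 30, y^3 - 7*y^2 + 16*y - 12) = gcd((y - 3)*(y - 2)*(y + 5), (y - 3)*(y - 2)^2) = y^2 - 5*y + 6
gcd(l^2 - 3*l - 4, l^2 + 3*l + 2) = l + 1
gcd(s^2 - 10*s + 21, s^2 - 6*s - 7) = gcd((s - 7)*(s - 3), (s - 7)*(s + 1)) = s - 7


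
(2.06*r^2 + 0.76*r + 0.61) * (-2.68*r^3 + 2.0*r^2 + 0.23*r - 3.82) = -5.5208*r^5 + 2.0832*r^4 + 0.359*r^3 - 6.4744*r^2 - 2.7629*r - 2.3302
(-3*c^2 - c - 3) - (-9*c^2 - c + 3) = 6*c^2 - 6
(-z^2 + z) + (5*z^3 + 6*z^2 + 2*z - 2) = 5*z^3 + 5*z^2 + 3*z - 2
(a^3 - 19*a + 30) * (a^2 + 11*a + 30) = a^5 + 11*a^4 + 11*a^3 - 179*a^2 - 240*a + 900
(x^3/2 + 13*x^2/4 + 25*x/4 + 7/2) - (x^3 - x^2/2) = -x^3/2 + 15*x^2/4 + 25*x/4 + 7/2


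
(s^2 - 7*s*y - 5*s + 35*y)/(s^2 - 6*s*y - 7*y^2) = (s - 5)/(s + y)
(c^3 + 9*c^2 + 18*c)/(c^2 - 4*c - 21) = c*(c + 6)/(c - 7)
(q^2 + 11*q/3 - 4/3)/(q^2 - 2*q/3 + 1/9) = 3*(q + 4)/(3*q - 1)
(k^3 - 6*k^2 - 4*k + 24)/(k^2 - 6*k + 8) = (k^2 - 4*k - 12)/(k - 4)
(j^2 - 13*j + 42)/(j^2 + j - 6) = (j^2 - 13*j + 42)/(j^2 + j - 6)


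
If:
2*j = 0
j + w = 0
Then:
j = 0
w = 0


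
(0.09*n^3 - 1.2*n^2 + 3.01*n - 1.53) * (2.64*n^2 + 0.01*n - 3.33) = 0.2376*n^5 - 3.1671*n^4 + 7.6347*n^3 - 0.0131000000000006*n^2 - 10.0386*n + 5.0949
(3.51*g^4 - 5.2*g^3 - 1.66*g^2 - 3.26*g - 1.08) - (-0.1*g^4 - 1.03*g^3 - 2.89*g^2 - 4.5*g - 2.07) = 3.61*g^4 - 4.17*g^3 + 1.23*g^2 + 1.24*g + 0.99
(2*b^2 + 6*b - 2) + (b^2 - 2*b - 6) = 3*b^2 + 4*b - 8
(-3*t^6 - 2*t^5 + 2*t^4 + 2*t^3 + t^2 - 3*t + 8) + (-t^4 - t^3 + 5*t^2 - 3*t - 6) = -3*t^6 - 2*t^5 + t^4 + t^3 + 6*t^2 - 6*t + 2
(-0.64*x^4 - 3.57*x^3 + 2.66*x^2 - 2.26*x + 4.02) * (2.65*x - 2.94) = -1.696*x^5 - 7.5789*x^4 + 17.5448*x^3 - 13.8094*x^2 + 17.2974*x - 11.8188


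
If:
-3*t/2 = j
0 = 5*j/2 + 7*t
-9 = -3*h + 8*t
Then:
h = 3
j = 0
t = 0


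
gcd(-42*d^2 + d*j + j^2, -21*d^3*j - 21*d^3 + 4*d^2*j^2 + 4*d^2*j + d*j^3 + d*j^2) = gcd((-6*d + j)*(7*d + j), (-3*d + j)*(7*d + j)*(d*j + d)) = 7*d + j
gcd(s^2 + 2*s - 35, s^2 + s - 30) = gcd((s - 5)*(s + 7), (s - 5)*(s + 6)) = s - 5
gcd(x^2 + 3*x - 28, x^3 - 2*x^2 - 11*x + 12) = x - 4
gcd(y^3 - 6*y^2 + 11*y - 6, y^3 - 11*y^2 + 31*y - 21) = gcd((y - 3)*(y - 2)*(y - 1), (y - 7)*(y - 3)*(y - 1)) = y^2 - 4*y + 3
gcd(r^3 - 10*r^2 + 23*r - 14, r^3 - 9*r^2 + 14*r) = r^2 - 9*r + 14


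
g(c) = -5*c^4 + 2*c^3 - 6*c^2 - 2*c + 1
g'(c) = -20*c^3 + 6*c^2 - 12*c - 2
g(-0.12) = 1.15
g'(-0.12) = -0.44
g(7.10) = -12305.68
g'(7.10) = -6942.96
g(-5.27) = -4304.49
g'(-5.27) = 3155.14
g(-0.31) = 0.94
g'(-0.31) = 2.89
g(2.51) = -208.65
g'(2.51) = -310.58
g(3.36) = -634.87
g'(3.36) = -733.24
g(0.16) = 0.53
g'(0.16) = -3.85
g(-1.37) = -30.28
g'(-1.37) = 77.13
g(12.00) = -101111.00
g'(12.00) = -33842.00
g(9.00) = -31850.00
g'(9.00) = -14204.00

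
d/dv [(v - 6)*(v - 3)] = 2*v - 9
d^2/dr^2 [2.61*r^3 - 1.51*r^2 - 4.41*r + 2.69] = 15.66*r - 3.02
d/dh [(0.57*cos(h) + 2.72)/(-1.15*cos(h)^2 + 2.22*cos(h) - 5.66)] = (-0.6555*cos(h)^2 - 6.256*cos(h) + 9.2646)*sin(h)/(1.3225*cos(h)^4 - 5.106*cos(h)^3 + 17.9464*cos(h)^2 - 25.1304*cos(h) + 32.0356)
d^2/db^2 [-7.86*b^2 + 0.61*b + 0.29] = -15.7200000000000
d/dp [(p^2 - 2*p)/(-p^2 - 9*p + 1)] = (-11*p^2 + 2*p - 2)/(p^4 + 18*p^3 + 79*p^2 - 18*p + 1)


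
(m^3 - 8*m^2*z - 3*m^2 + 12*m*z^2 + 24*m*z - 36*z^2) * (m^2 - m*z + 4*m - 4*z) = m^5 - 9*m^4*z + m^4 + 20*m^3*z^2 - 9*m^3*z - 12*m^3 - 12*m^2*z^3 + 20*m^2*z^2 + 108*m^2*z - 12*m*z^3 - 240*m*z^2 + 144*z^3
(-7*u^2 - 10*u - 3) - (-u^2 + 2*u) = -6*u^2 - 12*u - 3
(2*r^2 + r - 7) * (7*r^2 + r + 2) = 14*r^4 + 9*r^3 - 44*r^2 - 5*r - 14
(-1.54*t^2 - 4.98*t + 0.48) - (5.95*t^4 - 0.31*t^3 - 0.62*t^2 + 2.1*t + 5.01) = -5.95*t^4 + 0.31*t^3 - 0.92*t^2 - 7.08*t - 4.53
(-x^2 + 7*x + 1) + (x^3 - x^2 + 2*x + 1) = x^3 - 2*x^2 + 9*x + 2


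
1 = 1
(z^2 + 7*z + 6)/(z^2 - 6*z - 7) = (z + 6)/(z - 7)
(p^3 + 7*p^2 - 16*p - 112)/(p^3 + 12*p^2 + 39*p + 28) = (p - 4)/(p + 1)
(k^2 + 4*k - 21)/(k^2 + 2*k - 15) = (k + 7)/(k + 5)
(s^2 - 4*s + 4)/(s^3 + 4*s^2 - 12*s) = (s - 2)/(s*(s + 6))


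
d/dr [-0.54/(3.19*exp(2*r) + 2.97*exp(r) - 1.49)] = (3.4452*exp(r) + 1.6038)*exp(r)/(3.19*exp(2*r) + 2.97*exp(r) - 1.49)^2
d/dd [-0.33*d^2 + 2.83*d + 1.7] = 2.83 - 0.66*d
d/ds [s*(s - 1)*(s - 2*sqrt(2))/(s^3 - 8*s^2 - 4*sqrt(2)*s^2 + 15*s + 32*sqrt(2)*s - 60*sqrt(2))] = (-7*s^4 - 2*sqrt(2)*s^4 + 30*s^3 + 60*sqrt(2)*s^3 - 226*sqrt(2)*s^2 - 127*s^2 + 120*sqrt(2)*s + 480*s - 240)/(s^6 - 16*s^5 - 8*sqrt(2)*s^5 + 126*s^4 + 128*sqrt(2)*s^4 - 752*sqrt(2)*s^3 - 752*s^3 + 1920*sqrt(2)*s^2 + 3233*s^2 - 7680*s - 1800*sqrt(2)*s + 7200)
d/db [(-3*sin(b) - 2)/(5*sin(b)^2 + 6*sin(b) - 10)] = (15*sin(b)^2 + 20*sin(b) + 42)*cos(b)/(5*sin(b)^2 + 6*sin(b) - 10)^2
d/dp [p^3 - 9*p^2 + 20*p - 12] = 3*p^2 - 18*p + 20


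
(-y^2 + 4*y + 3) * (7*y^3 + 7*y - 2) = -7*y^5 + 28*y^4 + 14*y^3 + 30*y^2 + 13*y - 6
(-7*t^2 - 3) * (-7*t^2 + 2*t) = 49*t^4 - 14*t^3 + 21*t^2 - 6*t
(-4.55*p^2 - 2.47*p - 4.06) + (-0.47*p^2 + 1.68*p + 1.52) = -5.02*p^2 - 0.79*p - 2.54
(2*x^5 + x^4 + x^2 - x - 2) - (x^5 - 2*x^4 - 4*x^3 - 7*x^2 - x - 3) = x^5 + 3*x^4 + 4*x^3 + 8*x^2 + 1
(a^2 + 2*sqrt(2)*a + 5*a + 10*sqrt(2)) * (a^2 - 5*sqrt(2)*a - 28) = a^4 - 3*sqrt(2)*a^3 + 5*a^3 - 48*a^2 - 15*sqrt(2)*a^2 - 240*a - 56*sqrt(2)*a - 280*sqrt(2)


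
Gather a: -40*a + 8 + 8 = 16 - 40*a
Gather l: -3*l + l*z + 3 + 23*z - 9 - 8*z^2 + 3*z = l*(z - 3) - 8*z^2 + 26*z - 6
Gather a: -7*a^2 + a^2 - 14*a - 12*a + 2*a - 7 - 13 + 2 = -6*a^2 - 24*a - 18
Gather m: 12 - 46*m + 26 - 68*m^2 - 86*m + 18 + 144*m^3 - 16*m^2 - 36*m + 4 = 144*m^3 - 84*m^2 - 168*m + 60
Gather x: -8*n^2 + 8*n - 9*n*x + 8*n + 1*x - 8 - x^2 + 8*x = -8*n^2 + 16*n - x^2 + x*(9 - 9*n) - 8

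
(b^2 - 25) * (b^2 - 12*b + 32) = b^4 - 12*b^3 + 7*b^2 + 300*b - 800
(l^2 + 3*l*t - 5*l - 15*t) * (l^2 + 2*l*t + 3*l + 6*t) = l^4 + 5*l^3*t - 2*l^3 + 6*l^2*t^2 - 10*l^2*t - 15*l^2 - 12*l*t^2 - 75*l*t - 90*t^2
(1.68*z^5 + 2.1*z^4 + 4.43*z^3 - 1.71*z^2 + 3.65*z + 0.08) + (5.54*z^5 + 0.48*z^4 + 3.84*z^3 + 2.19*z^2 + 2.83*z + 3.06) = 7.22*z^5 + 2.58*z^4 + 8.27*z^3 + 0.48*z^2 + 6.48*z + 3.14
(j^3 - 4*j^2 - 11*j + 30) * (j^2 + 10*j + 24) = j^5 + 6*j^4 - 27*j^3 - 176*j^2 + 36*j + 720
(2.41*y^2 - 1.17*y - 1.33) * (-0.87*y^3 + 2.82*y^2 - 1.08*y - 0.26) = -2.0967*y^5 + 7.8141*y^4 - 4.7451*y^3 - 3.1136*y^2 + 1.7406*y + 0.3458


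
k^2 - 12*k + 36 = (k - 6)^2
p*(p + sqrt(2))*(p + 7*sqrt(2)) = p^3 + 8*sqrt(2)*p^2 + 14*p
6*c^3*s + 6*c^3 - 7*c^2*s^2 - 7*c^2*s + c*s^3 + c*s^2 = (-6*c + s)*(-c + s)*(c*s + c)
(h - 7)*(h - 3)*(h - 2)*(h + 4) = h^4 - 8*h^3 - 7*h^2 + 122*h - 168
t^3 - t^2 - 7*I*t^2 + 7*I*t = t*(t - 1)*(t - 7*I)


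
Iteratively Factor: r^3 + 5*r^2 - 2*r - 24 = (r + 4)*(r^2 + r - 6) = (r + 3)*(r + 4)*(r - 2)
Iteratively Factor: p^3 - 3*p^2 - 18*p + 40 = (p - 2)*(p^2 - p - 20) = (p - 5)*(p - 2)*(p + 4)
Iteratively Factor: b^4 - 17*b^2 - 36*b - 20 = (b + 1)*(b^3 - b^2 - 16*b - 20) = (b + 1)*(b + 2)*(b^2 - 3*b - 10) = (b + 1)*(b + 2)^2*(b - 5)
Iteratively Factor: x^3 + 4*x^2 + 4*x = (x)*(x^2 + 4*x + 4) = x*(x + 2)*(x + 2)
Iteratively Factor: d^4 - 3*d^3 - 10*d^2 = (d)*(d^3 - 3*d^2 - 10*d) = d^2*(d^2 - 3*d - 10) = d^2*(d + 2)*(d - 5)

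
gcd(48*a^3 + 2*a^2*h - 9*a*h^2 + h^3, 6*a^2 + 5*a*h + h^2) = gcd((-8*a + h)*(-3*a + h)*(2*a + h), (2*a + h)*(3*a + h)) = 2*a + h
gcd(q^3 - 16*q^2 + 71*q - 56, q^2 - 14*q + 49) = q - 7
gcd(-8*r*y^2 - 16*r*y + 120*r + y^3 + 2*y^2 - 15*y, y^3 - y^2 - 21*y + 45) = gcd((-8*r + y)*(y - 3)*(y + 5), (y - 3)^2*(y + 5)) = y^2 + 2*y - 15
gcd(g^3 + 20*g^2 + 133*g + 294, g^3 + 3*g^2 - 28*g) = g + 7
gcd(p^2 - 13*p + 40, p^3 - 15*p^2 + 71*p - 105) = p - 5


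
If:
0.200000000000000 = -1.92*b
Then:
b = -0.10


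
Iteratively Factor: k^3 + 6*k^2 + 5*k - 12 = (k + 3)*(k^2 + 3*k - 4) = (k - 1)*(k + 3)*(k + 4)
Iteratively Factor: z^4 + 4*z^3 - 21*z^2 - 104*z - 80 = (z - 5)*(z^3 + 9*z^2 + 24*z + 16) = (z - 5)*(z + 4)*(z^2 + 5*z + 4) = (z - 5)*(z + 1)*(z + 4)*(z + 4)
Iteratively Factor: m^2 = (m)*(m)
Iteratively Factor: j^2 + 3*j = (j + 3)*(j)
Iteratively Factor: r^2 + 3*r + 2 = (r + 1)*(r + 2)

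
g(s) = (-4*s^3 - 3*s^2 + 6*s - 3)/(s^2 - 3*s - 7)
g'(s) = (3 - 2*s)*(-4*s^3 - 3*s^2 + 6*s - 3)/(s^2 - 3*s - 7)^2 + (-12*s^2 - 6*s + 6)/(s^2 - 3*s - 7)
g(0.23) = 0.24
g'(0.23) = -0.60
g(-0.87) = 2.16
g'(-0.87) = -3.41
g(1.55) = 1.71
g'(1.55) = 3.49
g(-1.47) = 13.04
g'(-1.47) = -154.66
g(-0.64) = 1.50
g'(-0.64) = -2.43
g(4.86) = -247.04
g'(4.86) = 663.62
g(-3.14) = 5.90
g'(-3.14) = -3.16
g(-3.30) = 6.40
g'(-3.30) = -3.15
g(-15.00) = 48.41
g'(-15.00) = -3.83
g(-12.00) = 37.02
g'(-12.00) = -3.76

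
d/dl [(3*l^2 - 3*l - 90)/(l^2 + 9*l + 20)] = 30/(l^2 + 8*l + 16)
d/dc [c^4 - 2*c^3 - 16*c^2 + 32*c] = 4*c^3 - 6*c^2 - 32*c + 32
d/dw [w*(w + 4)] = 2*w + 4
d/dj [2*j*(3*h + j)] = 6*h + 4*j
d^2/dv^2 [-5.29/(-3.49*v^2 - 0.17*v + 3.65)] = (-128.865458*v^2 - 6.277114*v + 5.29*(6.98*v + 0.17)*(13.96*v + 0.34) + 134.77333)/(3.49*v^2 + 0.17*v - 3.65)^3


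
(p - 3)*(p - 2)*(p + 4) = p^3 - p^2 - 14*p + 24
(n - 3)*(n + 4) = n^2 + n - 12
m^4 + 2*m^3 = m^3*(m + 2)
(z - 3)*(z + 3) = z^2 - 9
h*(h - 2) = h^2 - 2*h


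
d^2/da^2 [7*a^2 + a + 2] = 14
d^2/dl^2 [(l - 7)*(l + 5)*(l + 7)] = 6*l + 10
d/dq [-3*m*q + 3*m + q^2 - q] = -3*m + 2*q - 1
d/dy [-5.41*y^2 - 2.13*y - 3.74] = -10.82*y - 2.13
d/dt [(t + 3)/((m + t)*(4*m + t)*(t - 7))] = ((m + t)*(4*m + t)*(t - 7) - (m + t)*(4*m + t)*(t + 3) - (m + t)*(t - 7)*(t + 3) - (4*m + t)*(t - 7)*(t + 3))/((m + t)^2*(4*m + t)^2*(t - 7)^2)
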